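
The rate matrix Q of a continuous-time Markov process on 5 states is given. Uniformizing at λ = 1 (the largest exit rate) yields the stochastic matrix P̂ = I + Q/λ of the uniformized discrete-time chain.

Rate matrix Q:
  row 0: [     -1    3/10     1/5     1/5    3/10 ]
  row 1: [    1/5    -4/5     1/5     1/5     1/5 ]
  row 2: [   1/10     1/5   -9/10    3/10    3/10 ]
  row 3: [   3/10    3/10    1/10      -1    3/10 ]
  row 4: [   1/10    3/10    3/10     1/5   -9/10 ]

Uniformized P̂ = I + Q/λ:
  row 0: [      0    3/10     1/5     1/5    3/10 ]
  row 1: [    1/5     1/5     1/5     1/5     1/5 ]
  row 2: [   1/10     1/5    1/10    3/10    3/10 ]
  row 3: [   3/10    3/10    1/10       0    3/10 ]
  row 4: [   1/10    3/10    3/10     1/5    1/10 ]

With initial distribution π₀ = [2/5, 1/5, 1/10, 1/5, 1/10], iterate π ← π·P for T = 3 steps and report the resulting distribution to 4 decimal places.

t=0: π = [0.4000, 0.2000, 0.1000, 0.2000, 0.1000]
t=1: π = [0.1200, 0.2700, 0.1800, 0.1700, 0.2600]
t=2: π = [0.1490, 0.2550, 0.1910, 0.1840, 0.2210]
t=3: π = [0.1474, 0.2554, 0.1846, 0.1823, 0.2303]

π = [0.1474, 0.2554, 0.1846, 0.1823, 0.2303]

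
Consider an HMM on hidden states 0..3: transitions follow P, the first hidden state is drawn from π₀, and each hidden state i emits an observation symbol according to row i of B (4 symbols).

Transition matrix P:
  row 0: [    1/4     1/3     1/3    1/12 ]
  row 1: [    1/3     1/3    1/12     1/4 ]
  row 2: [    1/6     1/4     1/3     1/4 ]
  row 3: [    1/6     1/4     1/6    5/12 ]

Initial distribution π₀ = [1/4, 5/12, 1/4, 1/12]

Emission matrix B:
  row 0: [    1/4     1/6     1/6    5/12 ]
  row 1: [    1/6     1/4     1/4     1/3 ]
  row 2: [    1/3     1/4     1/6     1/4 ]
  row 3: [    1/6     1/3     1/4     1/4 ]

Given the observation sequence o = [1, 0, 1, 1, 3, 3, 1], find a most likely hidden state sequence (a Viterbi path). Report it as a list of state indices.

t=0: δ = [4.167e-02, 1.042e-01, 6.250e-02, 2.778e-02]  (obs o_0=1)
t=1: δ = [8.681e-03, 5.787e-03, 6.944e-03, 4.340e-03]  ψ = [1, 1, 2, 1]  (obs o_1=0)
t=2: δ = [3.617e-04, 7.234e-04, 7.234e-04, 6.028e-04]  ψ = [0, 0, 0, 3]  (obs o_2=1)
t=3: δ = [4.019e-05, 6.028e-05, 6.028e-05, 8.372e-05]  ψ = [1, 1, 2, 3]  (obs o_3=1)
t=4: δ = [8.372e-06, 6.977e-06, 5.023e-06, 8.721e-06]  ψ = [1, 3, 2, 3]  (obs o_4=3)
t=5: δ = [9.690e-07, 9.303e-07, 6.977e-07, 9.085e-07]  ψ = [1, 0, 0, 3]  (obs o_5=3)
t=6: δ = [5.168e-08, 8.075e-08, 8.075e-08, 1.262e-07]  ψ = [1, 0, 0, 3]  (obs o_6=1)
backtrack: best end state = 3; path = [1, 3, 3, 3, 3, 3, 3]

path = [1, 3, 3, 3, 3, 3, 3]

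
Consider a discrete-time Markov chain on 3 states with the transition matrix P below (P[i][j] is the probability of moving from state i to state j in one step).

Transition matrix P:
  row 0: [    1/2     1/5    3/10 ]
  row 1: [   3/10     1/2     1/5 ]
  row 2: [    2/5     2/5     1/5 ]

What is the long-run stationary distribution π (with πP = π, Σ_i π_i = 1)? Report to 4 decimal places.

π = [0.4051, 0.3544, 0.2405]

Balance equations π_j = Σ_i π_i·P[i][j]:
  π_0 = 1/2·π_0 + 3/10·π_1 + 2/5·π_2
  π_1 = 1/5·π_0 + 1/2·π_1 + 2/5·π_2
  normalize: π_0 + π_1 + π_2 = 1
Solving the linear system gives exactly π = [32/79, 28/79, 19/79].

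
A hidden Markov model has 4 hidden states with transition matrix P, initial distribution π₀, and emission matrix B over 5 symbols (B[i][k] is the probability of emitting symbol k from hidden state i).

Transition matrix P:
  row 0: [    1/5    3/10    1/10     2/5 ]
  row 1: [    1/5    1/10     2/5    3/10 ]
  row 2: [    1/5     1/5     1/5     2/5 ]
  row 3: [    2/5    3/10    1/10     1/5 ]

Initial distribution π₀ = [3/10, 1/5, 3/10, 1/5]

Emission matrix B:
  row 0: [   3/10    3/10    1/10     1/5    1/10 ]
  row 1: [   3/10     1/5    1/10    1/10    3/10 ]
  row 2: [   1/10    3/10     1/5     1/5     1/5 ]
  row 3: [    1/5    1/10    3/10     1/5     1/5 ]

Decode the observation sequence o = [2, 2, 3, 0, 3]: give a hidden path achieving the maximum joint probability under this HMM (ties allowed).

t=0: δ = [3.000e-02, 2.000e-02, 6.000e-02, 6.000e-02]  (obs o_0=2)
t=1: δ = [2.400e-03, 1.800e-03, 2.400e-03, 7.200e-03]  ψ = [3, 3, 2, 2]  (obs o_1=2)
t=2: δ = [5.760e-04, 2.160e-04, 1.440e-04, 2.880e-04]  ψ = [3, 3, 1, 3]  (obs o_2=3)
t=3: δ = [3.456e-05, 5.184e-05, 8.640e-06, 4.608e-05]  ψ = [0, 0, 1, 0]  (obs o_3=0)
t=4: δ = [3.686e-06, 1.382e-06, 4.147e-06, 3.110e-06]  ψ = [3, 3, 1, 1]  (obs o_4=3)
backtrack: best end state = 2; path = [2, 3, 0, 1, 2]

path = [2, 3, 0, 1, 2]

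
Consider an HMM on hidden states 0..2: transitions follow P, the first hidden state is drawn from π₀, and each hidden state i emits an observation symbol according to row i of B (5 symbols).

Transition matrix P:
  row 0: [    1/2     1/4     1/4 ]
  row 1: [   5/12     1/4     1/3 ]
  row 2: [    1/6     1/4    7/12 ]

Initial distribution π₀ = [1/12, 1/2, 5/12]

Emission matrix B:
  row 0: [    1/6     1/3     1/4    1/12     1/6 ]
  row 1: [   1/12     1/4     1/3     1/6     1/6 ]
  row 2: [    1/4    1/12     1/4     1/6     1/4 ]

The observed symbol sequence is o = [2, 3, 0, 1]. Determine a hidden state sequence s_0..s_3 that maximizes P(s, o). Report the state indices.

path = [2, 2, 2, 1]

t=0: δ = [2.083e-02, 1.667e-01, 1.042e-01]  (obs o_0=2)
t=1: δ = [5.787e-03, 6.944e-03, 1.013e-02]  ψ = [1, 1, 2]  (obs o_1=3)
t=2: δ = [4.823e-04, 2.110e-04, 1.477e-03]  ψ = [0, 2, 2]  (obs o_2=0)
t=3: δ = [8.205e-05, 9.231e-05, 7.179e-05]  ψ = [2, 2, 2]  (obs o_3=1)
backtrack: best end state = 1; path = [2, 2, 2, 1]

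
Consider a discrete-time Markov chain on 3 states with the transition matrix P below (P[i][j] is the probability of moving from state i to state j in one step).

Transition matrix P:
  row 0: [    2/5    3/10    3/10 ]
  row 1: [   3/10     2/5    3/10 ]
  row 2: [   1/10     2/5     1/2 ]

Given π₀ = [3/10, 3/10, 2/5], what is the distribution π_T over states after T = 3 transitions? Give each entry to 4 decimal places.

π = [0.2497, 0.3751, 0.3752]

t=0: π = [0.3000, 0.3000, 0.4000]
t=1: π = [0.2500, 0.3700, 0.3800]
t=2: π = [0.2490, 0.3750, 0.3760]
t=3: π = [0.2497, 0.3751, 0.3752]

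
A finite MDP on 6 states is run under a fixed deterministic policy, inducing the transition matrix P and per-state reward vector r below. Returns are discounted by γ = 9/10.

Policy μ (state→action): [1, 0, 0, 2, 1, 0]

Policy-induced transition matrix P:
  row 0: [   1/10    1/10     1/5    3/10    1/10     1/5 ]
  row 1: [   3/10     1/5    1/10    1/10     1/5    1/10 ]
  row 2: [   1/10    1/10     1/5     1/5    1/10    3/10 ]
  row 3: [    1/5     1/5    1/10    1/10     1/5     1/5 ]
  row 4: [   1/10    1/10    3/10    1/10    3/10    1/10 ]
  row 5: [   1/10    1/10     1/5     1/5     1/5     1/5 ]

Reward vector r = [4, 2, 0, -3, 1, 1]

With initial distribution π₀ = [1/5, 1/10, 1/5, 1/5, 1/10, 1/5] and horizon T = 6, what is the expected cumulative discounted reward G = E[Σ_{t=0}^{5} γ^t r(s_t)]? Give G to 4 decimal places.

t=0: π = [0.2000, 0.1000, 0.2000, 0.2000, 0.1000, 0.2000], E[r] = 0.7000, γ^t·E[r] = 0.700000, running G = 0.700000
t=1: π = [0.1400, 0.1300, 0.1800, 0.1800, 0.1700, 0.2000], E[r] = 0.6500, γ^t·E[r] = 0.585000, running G = 1.285000
t=2: π = [0.1440, 0.1310, 0.1860, 0.1660, 0.1850, 0.1880], E[r] = 0.7130, γ^t·E[r] = 0.577530, running G = 1.862530
t=3: π = [0.1428, 0.1297, 0.1888, 0.1662, 0.1855, 0.1870], E[r] = 0.7045, γ^t·E[r] = 0.513581, running G = 2.376111
t=4: π = [0.1426, 0.1296, 0.1890, 0.1661, 0.1854, 0.1874], E[r] = 0.7038, γ^t·E[r] = 0.461730, running G = 2.837841
t=5: π = [0.1425, 0.1296, 0.1890, 0.1661, 0.1854, 0.1874], E[r] = 0.7036, γ^t·E[r] = 0.415485, running G = 3.253326

G = 3.2533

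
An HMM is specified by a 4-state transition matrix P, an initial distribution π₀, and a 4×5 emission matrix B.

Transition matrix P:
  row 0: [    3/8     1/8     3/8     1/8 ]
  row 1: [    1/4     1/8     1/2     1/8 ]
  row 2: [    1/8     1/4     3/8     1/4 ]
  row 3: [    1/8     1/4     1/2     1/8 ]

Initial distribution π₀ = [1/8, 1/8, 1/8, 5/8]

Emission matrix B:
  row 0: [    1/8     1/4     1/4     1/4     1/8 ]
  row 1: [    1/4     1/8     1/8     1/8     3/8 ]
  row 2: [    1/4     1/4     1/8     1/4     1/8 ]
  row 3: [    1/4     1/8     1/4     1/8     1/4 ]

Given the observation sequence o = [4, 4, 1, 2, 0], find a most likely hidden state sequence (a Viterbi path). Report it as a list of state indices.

t=0: δ = [1.562e-02, 4.688e-02, 1.562e-02, 1.562e-01]  (obs o_0=4)
t=1: δ = [2.441e-03, 1.465e-02, 9.766e-03, 4.883e-03]  ψ = [3, 3, 3, 3]  (obs o_1=4)
t=2: δ = [9.155e-04, 3.052e-04, 1.831e-03, 3.052e-04]  ψ = [1, 2, 1, 2]  (obs o_2=1)
t=3: δ = [8.583e-05, 5.722e-05, 8.583e-05, 1.144e-04]  ψ = [0, 2, 2, 2]  (obs o_3=2)
t=4: δ = [4.023e-06, 7.153e-06, 1.431e-05, 5.364e-06]  ψ = [0, 3, 3, 2]  (obs o_4=0)
backtrack: best end state = 2; path = [3, 1, 2, 3, 2]

path = [3, 1, 2, 3, 2]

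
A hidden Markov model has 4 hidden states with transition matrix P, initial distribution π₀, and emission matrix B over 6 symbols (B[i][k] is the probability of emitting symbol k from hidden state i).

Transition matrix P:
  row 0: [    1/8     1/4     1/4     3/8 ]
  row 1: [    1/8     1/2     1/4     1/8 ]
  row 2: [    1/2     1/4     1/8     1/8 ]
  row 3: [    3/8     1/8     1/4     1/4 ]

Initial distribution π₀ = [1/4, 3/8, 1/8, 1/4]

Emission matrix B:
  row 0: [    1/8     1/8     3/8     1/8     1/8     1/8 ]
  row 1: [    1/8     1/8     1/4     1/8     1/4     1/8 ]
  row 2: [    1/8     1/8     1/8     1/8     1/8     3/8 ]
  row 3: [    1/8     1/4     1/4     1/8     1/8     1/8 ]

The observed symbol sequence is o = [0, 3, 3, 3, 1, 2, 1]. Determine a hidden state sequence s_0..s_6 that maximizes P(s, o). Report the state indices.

path = [1, 1, 2, 0, 3, 0, 3]

t=0: δ = [3.125e-02, 4.688e-02, 1.562e-02, 3.125e-02]  (obs o_0=0)
t=1: δ = [1.465e-03, 2.930e-03, 1.465e-03, 1.465e-03]  ψ = [3, 1, 1, 0]  (obs o_1=3)
t=2: δ = [9.155e-05, 1.831e-04, 9.155e-05, 6.866e-05]  ψ = [2, 1, 1, 0]  (obs o_2=3)
t=3: δ = [5.722e-06, 1.144e-05, 5.722e-06, 4.292e-06]  ψ = [2, 1, 1, 0]  (obs o_3=3)
t=4: δ = [3.576e-07, 7.153e-07, 3.576e-07, 5.364e-07]  ψ = [2, 1, 1, 0]  (obs o_4=1)
t=5: δ = [7.544e-08, 8.941e-08, 2.235e-08, 3.353e-08]  ψ = [3, 1, 1, 0]  (obs o_5=2)
t=6: δ = [1.572e-09, 5.588e-09, 2.794e-09, 7.072e-09]  ψ = [3, 1, 1, 0]  (obs o_6=1)
backtrack: best end state = 3; path = [1, 1, 2, 0, 3, 0, 3]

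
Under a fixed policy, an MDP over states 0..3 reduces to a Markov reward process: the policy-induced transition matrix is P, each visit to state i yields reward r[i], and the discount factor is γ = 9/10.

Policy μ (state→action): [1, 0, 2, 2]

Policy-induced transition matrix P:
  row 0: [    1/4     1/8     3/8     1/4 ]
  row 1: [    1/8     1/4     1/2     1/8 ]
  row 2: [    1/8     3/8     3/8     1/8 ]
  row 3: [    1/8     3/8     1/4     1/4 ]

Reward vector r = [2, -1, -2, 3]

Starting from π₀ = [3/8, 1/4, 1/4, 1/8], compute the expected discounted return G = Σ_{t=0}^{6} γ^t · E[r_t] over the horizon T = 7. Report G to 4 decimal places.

t=0: π = [0.3750, 0.2500, 0.2500, 0.1250], E[r] = 0.3750, γ^t·E[r] = 0.375000, running G = 0.375000
t=1: π = [0.1719, 0.2500, 0.3906, 0.1875], E[r] = -0.1250, γ^t·E[r] = -0.112500, running G = 0.262500
t=2: π = [0.1465, 0.3008, 0.3828, 0.1699], E[r] = -0.2637, γ^t·E[r] = -0.213574, running G = 0.048926
t=3: π = [0.1433, 0.3008, 0.3914, 0.1646], E[r] = -0.3032, γ^t·E[r] = -0.221049, running G = -0.172124
t=4: π = [0.1429, 0.3016, 0.3920, 0.1635], E[r] = -0.3094, γ^t·E[r] = -0.202969, running G = -0.375092
t=5: π = [0.1429, 0.3016, 0.3923, 0.1633], E[r] = -0.3105, γ^t·E[r] = -0.183330, running G = -0.558422
t=6: π = [0.1429, 0.3016, 0.3923, 0.1633], E[r] = -0.3106, γ^t·E[r] = -0.165081, running G = -0.723503

G = -0.7235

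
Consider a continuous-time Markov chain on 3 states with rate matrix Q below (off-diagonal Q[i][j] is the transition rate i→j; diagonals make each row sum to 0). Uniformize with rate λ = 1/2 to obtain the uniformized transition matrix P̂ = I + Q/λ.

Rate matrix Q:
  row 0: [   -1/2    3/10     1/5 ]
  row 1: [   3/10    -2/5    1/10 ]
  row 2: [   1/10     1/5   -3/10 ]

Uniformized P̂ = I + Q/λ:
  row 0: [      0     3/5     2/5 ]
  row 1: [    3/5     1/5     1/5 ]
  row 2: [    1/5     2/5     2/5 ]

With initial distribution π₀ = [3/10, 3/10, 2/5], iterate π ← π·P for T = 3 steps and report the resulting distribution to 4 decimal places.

π = [0.2872, 0.3872, 0.3256]

t=0: π = [0.3000, 0.3000, 0.4000]
t=1: π = [0.2600, 0.4000, 0.3400]
t=2: π = [0.3080, 0.3720, 0.3200]
t=3: π = [0.2872, 0.3872, 0.3256]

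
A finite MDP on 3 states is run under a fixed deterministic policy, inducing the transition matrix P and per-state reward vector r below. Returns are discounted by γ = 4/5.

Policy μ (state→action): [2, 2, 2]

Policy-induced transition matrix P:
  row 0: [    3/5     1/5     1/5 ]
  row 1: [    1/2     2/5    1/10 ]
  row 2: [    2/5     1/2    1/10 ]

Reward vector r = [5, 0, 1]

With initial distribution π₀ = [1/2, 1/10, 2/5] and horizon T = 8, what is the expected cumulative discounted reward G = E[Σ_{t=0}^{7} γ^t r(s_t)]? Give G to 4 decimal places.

G = 11.7705

t=0: π = [0.5000, 0.1000, 0.4000], E[r] = 2.9000, γ^t·E[r] = 2.900000, running G = 2.900000
t=1: π = [0.5100, 0.3400, 0.1500], E[r] = 2.7000, γ^t·E[r] = 2.160000, running G = 5.060000
t=2: π = [0.5360, 0.3130, 0.1510], E[r] = 2.8310, γ^t·E[r] = 1.811840, running G = 6.871840
t=3: π = [0.5385, 0.3079, 0.1536], E[r] = 2.8461, γ^t·E[r] = 1.457203, running G = 8.329043
t=4: π = [0.5385, 0.3077, 0.1539], E[r] = 2.8463, γ^t·E[r] = 1.165844, running G = 9.494888
t=5: π = [0.5385, 0.3077, 0.1538], E[r] = 2.8462, γ^t·E[r] = 0.932633, running G = 10.427520
t=6: π = [0.5385, 0.3077, 0.1538], E[r] = 2.8462, γ^t·E[r] = 0.746102, running G = 11.173623
t=7: π = [0.5385, 0.3077, 0.1538], E[r] = 2.8462, γ^t·E[r] = 0.596882, running G = 11.770504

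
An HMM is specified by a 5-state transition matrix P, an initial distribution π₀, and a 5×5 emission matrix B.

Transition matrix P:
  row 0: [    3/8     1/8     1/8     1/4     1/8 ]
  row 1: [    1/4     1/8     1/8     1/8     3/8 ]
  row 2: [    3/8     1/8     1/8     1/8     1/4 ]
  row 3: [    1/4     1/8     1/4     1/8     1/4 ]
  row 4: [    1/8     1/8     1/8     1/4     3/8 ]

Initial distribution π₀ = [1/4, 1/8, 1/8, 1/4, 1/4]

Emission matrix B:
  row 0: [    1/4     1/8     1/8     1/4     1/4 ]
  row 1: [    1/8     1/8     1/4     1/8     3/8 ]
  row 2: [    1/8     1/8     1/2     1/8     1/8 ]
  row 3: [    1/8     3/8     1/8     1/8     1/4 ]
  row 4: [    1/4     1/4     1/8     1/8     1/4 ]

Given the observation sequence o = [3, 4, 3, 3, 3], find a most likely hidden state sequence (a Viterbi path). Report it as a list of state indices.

path = [0, 0, 0, 0, 0]

t=0: δ = [6.250e-02, 1.562e-02, 1.562e-02, 3.125e-02, 3.125e-02]  (obs o_0=3)
t=1: δ = [5.859e-03, 2.930e-03, 9.766e-04, 3.906e-03, 2.930e-03]  ψ = [0, 0, 0, 0, 4]  (obs o_1=4)
t=2: δ = [5.493e-04, 9.155e-05, 1.221e-04, 1.831e-04, 1.373e-04]  ψ = [0, 0, 3, 0, 1]  (obs o_2=3)
t=3: δ = [5.150e-05, 8.583e-06, 8.583e-06, 1.717e-05, 8.583e-06]  ψ = [0, 0, 0, 0, 0]  (obs o_3=3)
t=4: δ = [4.828e-06, 8.047e-07, 8.047e-07, 1.609e-06, 8.047e-07]  ψ = [0, 0, 0, 0, 0]  (obs o_4=3)
backtrack: best end state = 0; path = [0, 0, 0, 0, 0]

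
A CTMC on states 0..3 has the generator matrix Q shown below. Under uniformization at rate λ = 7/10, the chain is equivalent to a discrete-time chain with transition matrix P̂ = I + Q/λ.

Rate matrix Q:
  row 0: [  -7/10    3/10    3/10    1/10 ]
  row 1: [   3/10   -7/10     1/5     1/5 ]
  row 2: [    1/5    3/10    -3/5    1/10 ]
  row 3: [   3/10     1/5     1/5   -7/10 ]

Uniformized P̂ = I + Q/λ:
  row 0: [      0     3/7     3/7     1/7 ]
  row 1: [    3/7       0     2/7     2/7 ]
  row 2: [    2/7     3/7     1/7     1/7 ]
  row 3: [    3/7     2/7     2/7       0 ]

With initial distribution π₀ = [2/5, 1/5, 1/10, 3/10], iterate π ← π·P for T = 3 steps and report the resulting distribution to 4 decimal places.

t=0: π = [0.4000, 0.2000, 0.1000, 0.3000]
t=1: π = [0.2429, 0.3000, 0.3286, 0.1286]
t=2: π = [0.2776, 0.2816, 0.2735, 0.1673]
t=3: π = [0.2706, 0.2840, 0.2863, 0.1592]

π = [0.2706, 0.2840, 0.2863, 0.1592]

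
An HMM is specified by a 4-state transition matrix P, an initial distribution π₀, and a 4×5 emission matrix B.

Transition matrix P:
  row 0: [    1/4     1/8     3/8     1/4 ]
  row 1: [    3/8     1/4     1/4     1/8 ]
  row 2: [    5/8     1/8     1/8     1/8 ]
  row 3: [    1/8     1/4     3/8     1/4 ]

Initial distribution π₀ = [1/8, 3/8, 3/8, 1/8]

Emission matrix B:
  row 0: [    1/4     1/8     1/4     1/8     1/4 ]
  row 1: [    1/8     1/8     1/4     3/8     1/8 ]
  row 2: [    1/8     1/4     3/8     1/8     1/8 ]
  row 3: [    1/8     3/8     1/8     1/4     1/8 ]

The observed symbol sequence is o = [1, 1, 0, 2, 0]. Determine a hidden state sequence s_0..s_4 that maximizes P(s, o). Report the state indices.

path = [3, 2, 0, 2, 0]

t=0: δ = [1.562e-02, 4.688e-02, 9.375e-02, 4.688e-02]  (obs o_0=1)
t=1: δ = [7.324e-03, 1.465e-03, 4.395e-03, 4.395e-03]  ψ = [2, 1, 3, 2]  (obs o_1=1)
t=2: δ = [6.866e-04, 1.373e-04, 3.433e-04, 2.289e-04]  ψ = [2, 3, 0, 0]  (obs o_2=0)
t=3: δ = [5.364e-05, 2.146e-05, 9.656e-05, 2.146e-05]  ψ = [2, 0, 0, 0]  (obs o_3=2)
t=4: δ = [1.509e-05, 1.509e-06, 2.515e-06, 1.676e-06]  ψ = [2, 2, 0, 0]  (obs o_4=0)
backtrack: best end state = 0; path = [3, 2, 0, 2, 0]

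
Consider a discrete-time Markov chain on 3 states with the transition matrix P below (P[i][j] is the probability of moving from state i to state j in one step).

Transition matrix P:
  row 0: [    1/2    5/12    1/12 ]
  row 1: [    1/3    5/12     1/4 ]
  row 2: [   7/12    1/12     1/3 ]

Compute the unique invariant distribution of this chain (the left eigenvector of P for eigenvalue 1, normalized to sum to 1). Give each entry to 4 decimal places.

Balance equations π_j = Σ_i π_i·P[i][j]:
  π_0 = 1/2·π_0 + 1/3·π_1 + 7/12·π_2
  π_1 = 5/12·π_0 + 5/12·π_1 + 1/12·π_2
  normalize: π_0 + π_1 + π_2 = 1
Solving the linear system gives exactly π = [53/116, 41/116, 11/58].

π = [0.4569, 0.3534, 0.1897]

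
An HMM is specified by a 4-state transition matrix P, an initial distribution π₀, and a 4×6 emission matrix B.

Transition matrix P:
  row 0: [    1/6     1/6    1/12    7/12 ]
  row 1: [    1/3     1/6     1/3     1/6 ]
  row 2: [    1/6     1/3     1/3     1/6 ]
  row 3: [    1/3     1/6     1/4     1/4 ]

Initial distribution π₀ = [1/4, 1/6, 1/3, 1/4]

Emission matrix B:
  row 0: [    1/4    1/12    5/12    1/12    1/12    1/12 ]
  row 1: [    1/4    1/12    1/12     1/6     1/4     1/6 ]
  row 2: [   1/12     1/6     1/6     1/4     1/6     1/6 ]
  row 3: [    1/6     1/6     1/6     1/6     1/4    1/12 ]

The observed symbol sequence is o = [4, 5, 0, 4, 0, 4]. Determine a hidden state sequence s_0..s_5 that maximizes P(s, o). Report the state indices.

path = [2, 1, 0, 3, 0, 3]

t=0: δ = [2.083e-02, 4.167e-02, 5.556e-02, 6.250e-02]  (obs o_0=4)
t=1: δ = [1.736e-03, 3.086e-03, 3.086e-03, 1.302e-03]  ψ = [3, 2, 2, 3]  (obs o_1=5)
t=2: δ = [2.572e-04, 2.572e-04, 8.573e-05, 1.688e-04]  ψ = [1, 2, 1, 0]  (obs o_2=0)
t=3: δ = [7.144e-06, 1.072e-05, 1.429e-05, 3.751e-05]  ψ = [1, 0, 1, 0]  (obs o_3=4)
t=4: δ = [3.126e-06, 1.563e-06, 7.814e-07, 1.563e-06]  ψ = [3, 3, 3, 3]  (obs o_4=0)
t=5: δ = [4.341e-08, 1.302e-07, 8.683e-08, 4.558e-07]  ψ = [0, 0, 1, 0]  (obs o_5=4)
backtrack: best end state = 3; path = [2, 1, 0, 3, 0, 3]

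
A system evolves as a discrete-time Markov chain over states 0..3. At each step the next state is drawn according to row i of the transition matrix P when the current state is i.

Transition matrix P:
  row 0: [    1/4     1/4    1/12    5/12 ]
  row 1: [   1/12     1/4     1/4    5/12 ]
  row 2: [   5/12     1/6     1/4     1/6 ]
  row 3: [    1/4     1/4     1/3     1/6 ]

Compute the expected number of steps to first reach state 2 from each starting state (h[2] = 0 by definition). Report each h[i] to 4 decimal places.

First-step conditioning: h[2] = 0; for i ≠ 2, h[i] = 1 + Σ_k P[i][k]·h[k].
  h[0] = 1 + 1/4·h[0] + 1/4·h[1] + 5/12·h[3]
  h[1] = 1 + 1/12·h[0] + 1/4·h[1] + 5/12·h[3]
  h[3] = 1 + 1/4·h[0] + 1/4·h[1] + 1/6·h[3]
Solving the 3×3 linear system over states ≠ 2 gives exactly h = [24/5, 4, 0, 96/25] (h[2] = 0 is the target).

h = [4.8000, 4.0000, 0.0000, 3.8400]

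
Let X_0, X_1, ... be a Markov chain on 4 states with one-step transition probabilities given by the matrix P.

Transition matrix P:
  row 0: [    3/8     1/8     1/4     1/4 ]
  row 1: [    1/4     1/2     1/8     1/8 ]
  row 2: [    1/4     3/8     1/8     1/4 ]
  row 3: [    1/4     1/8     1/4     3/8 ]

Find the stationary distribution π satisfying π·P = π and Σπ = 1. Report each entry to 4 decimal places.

Balance equations π_j = Σ_i π_i·P[i][j]:
  π_0 = 3/8·π_0 + 1/4·π_1 + 1/4·π_2 + 1/4·π_3
  π_1 = 1/8·π_0 + 1/2·π_1 + 3/8·π_2 + 1/8·π_3
  π_2 = 1/4·π_0 + 1/8·π_1 + 1/8·π_2 + 1/4·π_3
  normalize: π_0 + π_1 + π_2 + π_3 = 1
Solving the linear system gives exactly π = [2/7, 13/47, 9/47, 81/329].

π = [0.2857, 0.2766, 0.1915, 0.2462]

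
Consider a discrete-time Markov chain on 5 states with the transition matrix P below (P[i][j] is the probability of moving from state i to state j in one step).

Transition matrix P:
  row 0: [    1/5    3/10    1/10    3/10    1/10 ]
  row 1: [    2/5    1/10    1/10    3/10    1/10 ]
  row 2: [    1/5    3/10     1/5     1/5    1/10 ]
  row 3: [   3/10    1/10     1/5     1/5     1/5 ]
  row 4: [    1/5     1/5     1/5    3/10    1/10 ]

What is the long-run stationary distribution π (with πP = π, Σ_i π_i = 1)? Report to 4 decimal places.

π = [0.2652, 0.1964, 0.1538, 0.2587, 0.1259]

Balance equations π_j = Σ_i π_i·P[i][j]:
  π_0 = 1/5·π_0 + 2/5·π_1 + 1/5·π_2 + 3/10·π_3 + 1/5·π_4
  π_1 = 3/10·π_0 + 1/10·π_1 + 3/10·π_2 + 1/10·π_3 + 1/5·π_4
  π_2 = 1/10·π_0 + 1/10·π_1 + 1/5·π_2 + 1/5·π_3 + 1/5·π_4
  π_3 = 3/10·π_0 + 3/10·π_1 + 1/5·π_2 + 1/5·π_3 + 3/10·π_4
  normalize: π_0 + π_1 + π_2 + π_3 + π_4 = 1
Solving the linear system gives exactly π = [35/132, 337/1716, 2/13, 37/143, 18/143].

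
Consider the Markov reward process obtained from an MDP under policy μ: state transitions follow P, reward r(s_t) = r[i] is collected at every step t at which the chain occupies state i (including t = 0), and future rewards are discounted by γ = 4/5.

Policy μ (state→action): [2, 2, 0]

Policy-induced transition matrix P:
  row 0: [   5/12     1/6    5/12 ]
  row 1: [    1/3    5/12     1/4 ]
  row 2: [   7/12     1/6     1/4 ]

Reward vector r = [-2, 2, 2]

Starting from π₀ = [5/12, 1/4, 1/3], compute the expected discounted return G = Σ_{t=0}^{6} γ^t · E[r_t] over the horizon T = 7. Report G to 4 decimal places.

t=0: π = [0.4167, 0.2500, 0.3333], E[r] = 0.3333, γ^t·E[r] = 0.333333, running G = 0.333333
t=1: π = [0.4514, 0.2292, 0.3194], E[r] = 0.1944, γ^t·E[r] = 0.155556, running G = 0.488889
t=2: π = [0.4508, 0.2240, 0.3252], E[r] = 0.1968, γ^t·E[r] = 0.125926, running G = 0.614815
t=3: π = [0.4522, 0.2227, 0.3251], E[r] = 0.1912, γ^t·E[r] = 0.097877, running G = 0.712691
t=4: π = [0.4523, 0.2223, 0.3254], E[r] = 0.1908, γ^t·E[r] = 0.078150, running G = 0.790841
t=5: π = [0.4524, 0.2222, 0.3254], E[r] = 0.1905, γ^t·E[r] = 0.062433, running G = 0.853275
t=6: π = [0.4524, 0.2222, 0.3254], E[r] = 0.1905, γ^t·E[r] = 0.049937, running G = 0.903211

G = 0.9032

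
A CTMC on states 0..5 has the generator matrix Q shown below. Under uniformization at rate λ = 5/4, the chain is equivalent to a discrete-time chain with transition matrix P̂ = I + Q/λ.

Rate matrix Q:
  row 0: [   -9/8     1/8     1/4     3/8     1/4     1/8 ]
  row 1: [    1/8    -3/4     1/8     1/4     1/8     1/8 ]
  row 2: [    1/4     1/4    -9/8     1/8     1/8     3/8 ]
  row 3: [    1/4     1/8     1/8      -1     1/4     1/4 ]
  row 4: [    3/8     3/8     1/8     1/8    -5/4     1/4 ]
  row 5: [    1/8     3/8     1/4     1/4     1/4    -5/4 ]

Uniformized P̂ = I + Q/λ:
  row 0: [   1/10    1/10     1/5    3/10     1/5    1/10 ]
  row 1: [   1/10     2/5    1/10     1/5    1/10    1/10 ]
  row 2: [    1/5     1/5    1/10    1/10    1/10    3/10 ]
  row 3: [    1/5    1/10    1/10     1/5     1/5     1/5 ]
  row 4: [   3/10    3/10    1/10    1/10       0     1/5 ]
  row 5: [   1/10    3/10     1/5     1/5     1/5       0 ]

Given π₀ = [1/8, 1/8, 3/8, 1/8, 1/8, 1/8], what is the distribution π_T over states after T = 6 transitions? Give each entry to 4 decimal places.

π = [0.1590, 0.2414, 0.1304, 0.1894, 0.1357, 0.1441]

t=0: π = [0.1250, 0.1250, 0.3750, 0.1250, 0.1250, 0.1250]
t=1: π = [0.1750, 0.2250, 0.1250, 0.1625, 0.1250, 0.1875]
t=2: π = [0.1538, 0.2425, 0.1363, 0.1925, 0.1400, 0.1350]
t=3: π = [0.1609, 0.2414, 0.1289, 0.1878, 0.1341, 0.1470]
t=4: π = [0.1585, 0.2415, 0.1308, 0.1898, 0.1362, 0.1433]
t=5: π = [0.1593, 0.2414, 0.1302, 0.1892, 0.1355, 0.1444]
t=6: π = [0.1590, 0.2414, 0.1304, 0.1894, 0.1357, 0.1441]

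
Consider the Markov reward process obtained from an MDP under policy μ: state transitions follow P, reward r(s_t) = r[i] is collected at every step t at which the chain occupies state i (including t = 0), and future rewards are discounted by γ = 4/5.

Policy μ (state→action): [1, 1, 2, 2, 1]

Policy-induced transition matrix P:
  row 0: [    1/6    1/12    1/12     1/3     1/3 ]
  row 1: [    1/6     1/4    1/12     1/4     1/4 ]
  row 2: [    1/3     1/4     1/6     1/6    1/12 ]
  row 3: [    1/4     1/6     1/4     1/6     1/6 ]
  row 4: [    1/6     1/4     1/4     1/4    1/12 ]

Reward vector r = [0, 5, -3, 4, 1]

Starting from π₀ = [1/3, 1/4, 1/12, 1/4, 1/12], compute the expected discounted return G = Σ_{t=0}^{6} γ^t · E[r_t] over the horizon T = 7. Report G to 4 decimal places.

t=0: π = [0.3333, 0.2500, 0.0833, 0.2500, 0.0833], E[r] = 2.0833, γ^t·E[r] = 2.083333, running G = 2.083333
t=1: π = [0.2014, 0.1736, 0.1458, 0.2500, 0.2292], E[r] = 1.6597, γ^t·E[r] = 1.327778, running G = 3.411111
t=2: π = [0.2118, 0.1956, 0.1753, 0.2338, 0.1834], E[r] = 1.5706, γ^t·E[r] = 1.005185, running G = 4.416296
t=3: π = [0.2154, 0.1952, 0.1675, 0.2336, 0.1884], E[r] = 1.5962, γ^t·E[r] = 0.817259, running G = 5.233556
t=4: π = [0.2140, 0.1946, 0.1676, 0.2345, 0.1892], E[r] = 1.5977, γ^t·E[r] = 0.654402, running G = 5.887957
t=5: π = [0.2141, 0.1948, 0.1679, 0.2343, 0.1888], E[r] = 1.5963, γ^t·E[r] = 0.523071, running G = 6.411028
t=6: π = [0.2142, 0.1948, 0.1679, 0.2343, 0.1889], E[r] = 1.5965, γ^t·E[r] = 0.418517, running G = 6.829545

G = 6.8295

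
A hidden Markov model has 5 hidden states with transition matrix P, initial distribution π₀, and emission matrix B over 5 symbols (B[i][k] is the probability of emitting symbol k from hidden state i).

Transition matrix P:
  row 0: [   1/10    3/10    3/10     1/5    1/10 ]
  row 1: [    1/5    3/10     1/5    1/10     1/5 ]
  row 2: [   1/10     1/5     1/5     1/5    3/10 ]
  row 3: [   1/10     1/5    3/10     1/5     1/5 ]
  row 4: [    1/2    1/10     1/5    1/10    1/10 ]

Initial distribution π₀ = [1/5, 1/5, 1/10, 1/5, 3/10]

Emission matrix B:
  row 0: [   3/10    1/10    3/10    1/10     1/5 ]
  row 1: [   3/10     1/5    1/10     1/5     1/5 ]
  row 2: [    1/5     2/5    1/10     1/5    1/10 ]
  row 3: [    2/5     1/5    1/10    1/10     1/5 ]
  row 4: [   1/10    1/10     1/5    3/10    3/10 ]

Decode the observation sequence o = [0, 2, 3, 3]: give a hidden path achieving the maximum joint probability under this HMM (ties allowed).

path = [4, 0, 2, 4]

t=0: δ = [6.000e-02, 6.000e-02, 2.000e-02, 8.000e-02, 3.000e-02]  (obs o_0=0)
t=1: δ = [4.500e-03, 1.800e-03, 2.400e-03, 1.600e-03, 3.200e-03]  ψ = [4, 0, 3, 3, 3]  (obs o_1=2)
t=2: δ = [1.600e-04, 2.700e-04, 2.700e-04, 9.000e-05, 2.160e-04]  ψ = [4, 0, 0, 0, 2]  (obs o_2=3)
t=3: δ = [1.080e-05, 1.620e-05, 1.080e-05, 5.400e-06, 2.430e-05]  ψ = [4, 1, 1, 2, 2]  (obs o_3=3)
backtrack: best end state = 4; path = [4, 0, 2, 4]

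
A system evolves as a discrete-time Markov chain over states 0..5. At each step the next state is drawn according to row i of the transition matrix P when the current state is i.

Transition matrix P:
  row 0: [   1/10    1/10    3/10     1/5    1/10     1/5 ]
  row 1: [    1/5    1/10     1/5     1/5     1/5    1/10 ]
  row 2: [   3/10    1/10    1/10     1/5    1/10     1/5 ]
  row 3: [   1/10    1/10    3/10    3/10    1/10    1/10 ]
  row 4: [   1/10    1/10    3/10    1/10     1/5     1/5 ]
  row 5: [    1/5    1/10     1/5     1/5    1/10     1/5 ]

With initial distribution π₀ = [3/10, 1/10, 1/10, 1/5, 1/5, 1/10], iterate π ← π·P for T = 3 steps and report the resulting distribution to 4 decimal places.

π = [0.1712, 0.1000, 0.2288, 0.2084, 0.1223, 0.1693]

t=0: π = [0.3000, 0.1000, 0.1000, 0.2000, 0.2000, 0.1000]
t=1: π = [0.1400, 0.1000, 0.2600, 0.2000, 0.1300, 0.1700]
t=2: π = [0.1790, 0.1000, 0.2210, 0.2070, 0.1230, 0.1700]
t=3: π = [0.1712, 0.1000, 0.2288, 0.2084, 0.1223, 0.1693]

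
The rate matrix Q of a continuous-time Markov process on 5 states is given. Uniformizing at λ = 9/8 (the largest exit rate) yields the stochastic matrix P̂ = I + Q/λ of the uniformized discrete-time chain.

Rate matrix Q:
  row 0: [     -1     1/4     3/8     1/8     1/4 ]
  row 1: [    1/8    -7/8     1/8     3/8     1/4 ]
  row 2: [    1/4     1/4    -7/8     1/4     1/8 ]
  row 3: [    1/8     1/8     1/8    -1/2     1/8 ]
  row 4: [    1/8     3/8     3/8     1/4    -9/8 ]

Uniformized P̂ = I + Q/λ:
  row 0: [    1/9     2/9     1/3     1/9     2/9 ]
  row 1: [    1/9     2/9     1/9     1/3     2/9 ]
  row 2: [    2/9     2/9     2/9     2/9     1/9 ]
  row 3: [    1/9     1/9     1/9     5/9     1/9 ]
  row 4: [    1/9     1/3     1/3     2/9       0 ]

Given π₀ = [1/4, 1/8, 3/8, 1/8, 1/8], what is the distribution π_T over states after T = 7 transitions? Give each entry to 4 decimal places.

t=0: π = [0.2500, 0.1250, 0.3750, 0.1250, 0.1250]
t=1: π = [0.1528, 0.2222, 0.2361, 0.2500, 0.1389]
t=2: π = [0.1373, 0.2099, 0.2022, 0.3133, 0.1373]
t=3: π = [0.1336, 0.2027, 0.1946, 0.3347, 0.1344]
t=4: π = [0.1327, 0.2000, 0.1923, 0.3415, 0.1335]
t=5: π = [0.1325, 0.1991, 0.1916, 0.3435, 0.1332]
t=6: π = [0.1324, 0.1989, 0.1915, 0.3441, 0.1332]
t=7: π = [0.1324, 0.1988, 0.1914, 0.3443, 0.1331]

π = [0.1324, 0.1988, 0.1914, 0.3443, 0.1331]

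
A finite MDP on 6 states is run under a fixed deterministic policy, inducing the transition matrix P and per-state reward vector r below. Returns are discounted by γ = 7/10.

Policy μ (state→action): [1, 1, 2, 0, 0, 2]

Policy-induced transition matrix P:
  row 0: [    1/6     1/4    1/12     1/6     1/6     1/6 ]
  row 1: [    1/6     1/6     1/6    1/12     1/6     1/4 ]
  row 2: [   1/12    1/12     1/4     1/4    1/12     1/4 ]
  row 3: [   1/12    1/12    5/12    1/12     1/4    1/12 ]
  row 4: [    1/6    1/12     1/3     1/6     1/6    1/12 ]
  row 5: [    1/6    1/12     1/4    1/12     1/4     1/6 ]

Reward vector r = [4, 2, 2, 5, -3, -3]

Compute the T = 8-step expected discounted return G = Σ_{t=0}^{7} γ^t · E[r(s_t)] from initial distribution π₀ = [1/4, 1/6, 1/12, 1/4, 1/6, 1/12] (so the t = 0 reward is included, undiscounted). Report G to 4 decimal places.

t=0: π = [0.2500, 0.1667, 0.0833, 0.2500, 0.1667, 0.0833], E[r] = 2.0000, γ^t·E[r] = 2.000000, running G = 2.000000
t=1: π = [0.1389, 0.1389, 0.2500, 0.1319, 0.1875, 0.1528], E[r] = 0.9722, γ^t·E[r] = 0.680556, running G = 2.680556
t=2: π = [0.1348, 0.1181, 0.2529, 0.1522, 0.1696, 0.1725], E[r] = 1.0162, γ^t·E[r] = 0.497940, running G = 3.178495
t=3: π = [0.1329, 0.1156, 0.2572, 0.1508, 0.1726, 0.1708], E[r] = 1.0013, γ^t·E[r] = 0.343447, running G = 3.521942
t=4: π = [0.1327, 0.1151, 0.2577, 0.1517, 0.1720, 0.1708], E[r] = 1.0062, γ^t·E[r] = 0.241599, running G = 3.763540
t=5: π = [0.1325, 0.1150, 0.2579, 0.1517, 0.1721, 0.1708], E[r] = 1.0060, γ^t·E[r] = 0.169084, running G = 3.932625
t=6: π = [0.1325, 0.1150, 0.2579, 0.1517, 0.1720, 0.1708], E[r] = 1.0061, γ^t·E[r] = 0.118368, running G = 4.050993
t=7: π = [0.1325, 0.1150, 0.2579, 0.1517, 0.1720, 0.1708], E[r] = 1.0061, γ^t·E[r] = 0.082858, running G = 4.133851

G = 4.1339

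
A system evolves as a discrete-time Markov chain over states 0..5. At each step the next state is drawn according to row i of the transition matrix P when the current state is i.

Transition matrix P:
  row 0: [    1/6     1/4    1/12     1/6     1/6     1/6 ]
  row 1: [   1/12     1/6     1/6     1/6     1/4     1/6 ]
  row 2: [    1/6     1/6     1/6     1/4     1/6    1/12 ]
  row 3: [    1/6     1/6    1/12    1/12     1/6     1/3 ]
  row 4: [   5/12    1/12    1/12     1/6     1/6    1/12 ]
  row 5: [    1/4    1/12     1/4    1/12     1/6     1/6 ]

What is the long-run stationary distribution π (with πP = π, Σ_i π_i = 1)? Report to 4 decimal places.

Balance equations π_j = Σ_i π_i·P[i][j]:
  π_0 = 1/6·π_0 + 1/12·π_1 + 1/6·π_2 + 1/6·π_3 + 5/12·π_4 + 1/4·π_5
  π_1 = 1/4·π_0 + 1/6·π_1 + 1/6·π_2 + 1/6·π_3 + 1/12·π_4 + 1/12·π_5
  π_2 = 1/12·π_0 + 1/6·π_1 + 1/6·π_2 + 1/12·π_3 + 1/12·π_4 + 1/4·π_5
  π_3 = 1/6·π_0 + 1/6·π_1 + 1/4·π_2 + 1/12·π_3 + 1/6·π_4 + 1/12·π_5
  π_4 = 1/6·π_0 + 1/4·π_1 + 1/6·π_2 + 1/6·π_3 + 1/6·π_4 + 1/6·π_5
  normalize: π_0 + π_1 + π_2 + π_3 + π_4 + π_5 = 1
Solving the linear system gives exactly π = [4568/21505, 3346/21505, 171/1265, 3258/21505, 3863/21505, 3563/21505].

π = [0.2124, 0.1556, 0.1352, 0.1515, 0.1796, 0.1657]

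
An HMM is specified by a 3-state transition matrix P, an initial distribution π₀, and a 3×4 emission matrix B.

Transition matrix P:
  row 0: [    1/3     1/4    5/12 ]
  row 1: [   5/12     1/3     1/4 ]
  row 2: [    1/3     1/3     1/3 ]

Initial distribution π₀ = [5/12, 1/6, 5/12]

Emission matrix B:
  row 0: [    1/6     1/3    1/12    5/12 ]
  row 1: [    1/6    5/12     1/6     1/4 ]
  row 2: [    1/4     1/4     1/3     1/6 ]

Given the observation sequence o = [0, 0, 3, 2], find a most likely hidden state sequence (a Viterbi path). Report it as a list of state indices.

path = [2, 2, 0, 2]

t=0: δ = [6.944e-02, 2.778e-02, 1.042e-01]  (obs o_0=0)
t=1: δ = [5.787e-03, 5.787e-03, 8.681e-03]  ψ = [2, 2, 2]  (obs o_1=0)
t=2: δ = [1.206e-03, 7.234e-04, 4.823e-04]  ψ = [2, 2, 2]  (obs o_2=3)
t=3: δ = [3.349e-05, 5.023e-05, 1.674e-04]  ψ = [0, 0, 0]  (obs o_3=2)
backtrack: best end state = 2; path = [2, 2, 0, 2]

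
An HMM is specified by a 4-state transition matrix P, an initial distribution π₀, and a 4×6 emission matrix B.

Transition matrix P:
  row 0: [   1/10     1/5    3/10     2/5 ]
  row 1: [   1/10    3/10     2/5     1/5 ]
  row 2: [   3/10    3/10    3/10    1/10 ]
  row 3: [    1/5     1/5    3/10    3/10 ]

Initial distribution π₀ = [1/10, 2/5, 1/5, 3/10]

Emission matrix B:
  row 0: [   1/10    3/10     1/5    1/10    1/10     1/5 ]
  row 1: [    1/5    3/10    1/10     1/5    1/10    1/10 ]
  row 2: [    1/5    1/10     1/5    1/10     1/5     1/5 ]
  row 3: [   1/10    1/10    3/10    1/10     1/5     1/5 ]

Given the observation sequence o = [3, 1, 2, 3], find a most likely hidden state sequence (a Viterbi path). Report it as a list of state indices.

path = [1, 1, 2, 1]

t=0: δ = [1.000e-02, 8.000e-02, 2.000e-02, 3.000e-02]  (obs o_0=3)
t=1: δ = [2.400e-03, 7.200e-03, 3.200e-03, 1.600e-03]  ψ = [1, 1, 1, 1]  (obs o_1=1)
t=2: δ = [1.920e-04, 2.160e-04, 5.760e-04, 4.320e-04]  ψ = [2, 1, 1, 1]  (obs o_2=2)
t=3: δ = [1.728e-05, 3.456e-05, 1.728e-05, 1.296e-05]  ψ = [2, 2, 2, 3]  (obs o_3=3)
backtrack: best end state = 1; path = [1, 1, 2, 1]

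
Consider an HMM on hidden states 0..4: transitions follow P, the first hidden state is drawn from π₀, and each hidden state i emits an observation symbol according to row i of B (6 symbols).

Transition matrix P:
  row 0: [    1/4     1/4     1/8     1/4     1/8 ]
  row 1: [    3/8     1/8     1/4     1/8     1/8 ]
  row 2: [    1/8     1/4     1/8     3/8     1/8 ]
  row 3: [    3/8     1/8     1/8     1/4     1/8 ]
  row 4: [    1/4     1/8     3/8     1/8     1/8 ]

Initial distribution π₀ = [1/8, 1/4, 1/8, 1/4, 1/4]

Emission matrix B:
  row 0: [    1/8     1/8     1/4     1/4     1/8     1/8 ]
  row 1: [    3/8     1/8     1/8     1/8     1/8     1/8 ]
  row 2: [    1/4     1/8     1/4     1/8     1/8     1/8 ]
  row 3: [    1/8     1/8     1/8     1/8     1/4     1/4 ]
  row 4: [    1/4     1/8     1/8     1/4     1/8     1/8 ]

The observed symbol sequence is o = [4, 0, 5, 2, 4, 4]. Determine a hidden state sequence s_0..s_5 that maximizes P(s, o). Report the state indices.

t=0: δ = [1.562e-02, 3.125e-02, 1.562e-02, 6.250e-02, 3.125e-02]  (obs o_0=4)
t=1: δ = [2.930e-03, 2.930e-03, 2.930e-03, 1.953e-03, 1.953e-03]  ψ = [3, 3, 4, 3, 3]  (obs o_1=0)
t=2: δ = [1.373e-04, 9.155e-05, 9.155e-05, 2.747e-04, 4.578e-05]  ψ = [1, 0, 1, 2, 0]  (obs o_2=5)
t=3: δ = [2.575e-05, 4.292e-06, 8.583e-06, 8.583e-06, 4.292e-06]  ψ = [3, 0, 3, 3, 3]  (obs o_3=2)
t=4: δ = [8.047e-07, 8.047e-07, 4.023e-07, 1.609e-06, 4.023e-07]  ψ = [0, 0, 0, 0, 0]  (obs o_4=4)
t=5: δ = [7.544e-08, 2.515e-08, 2.515e-08, 1.006e-07, 2.515e-08]  ψ = [3, 0, 1, 3, 3]  (obs o_5=4)
backtrack: best end state = 3; path = [4, 2, 3, 0, 3, 3]

path = [4, 2, 3, 0, 3, 3]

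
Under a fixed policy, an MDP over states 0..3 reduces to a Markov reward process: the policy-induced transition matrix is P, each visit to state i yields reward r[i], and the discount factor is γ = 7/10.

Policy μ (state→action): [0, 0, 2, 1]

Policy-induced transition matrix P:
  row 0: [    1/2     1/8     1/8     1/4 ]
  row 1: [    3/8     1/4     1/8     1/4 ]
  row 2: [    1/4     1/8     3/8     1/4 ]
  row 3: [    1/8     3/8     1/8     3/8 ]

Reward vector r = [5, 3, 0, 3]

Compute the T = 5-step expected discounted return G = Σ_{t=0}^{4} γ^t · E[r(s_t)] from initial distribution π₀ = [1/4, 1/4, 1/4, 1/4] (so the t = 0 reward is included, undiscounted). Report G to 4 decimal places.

t=0: π = [0.2500, 0.2500, 0.2500, 0.2500], E[r] = 2.7500, γ^t·E[r] = 2.750000, running G = 2.750000
t=1: π = [0.3125, 0.2188, 0.1875, 0.2813], E[r] = 3.0625, γ^t·E[r] = 2.143750, running G = 4.893750
t=2: π = [0.3203, 0.2227, 0.1719, 0.2852], E[r] = 3.1250, γ^t·E[r] = 1.531250, running G = 6.425000
t=3: π = [0.3223, 0.2241, 0.1680, 0.2856], E[r] = 3.1406, γ^t·E[r] = 1.077234, running G = 7.502234
t=4: π = [0.3229, 0.2244, 0.1670, 0.2857], E[r] = 3.1448, γ^t·E[r] = 0.755061, running G = 8.257295

G = 8.2573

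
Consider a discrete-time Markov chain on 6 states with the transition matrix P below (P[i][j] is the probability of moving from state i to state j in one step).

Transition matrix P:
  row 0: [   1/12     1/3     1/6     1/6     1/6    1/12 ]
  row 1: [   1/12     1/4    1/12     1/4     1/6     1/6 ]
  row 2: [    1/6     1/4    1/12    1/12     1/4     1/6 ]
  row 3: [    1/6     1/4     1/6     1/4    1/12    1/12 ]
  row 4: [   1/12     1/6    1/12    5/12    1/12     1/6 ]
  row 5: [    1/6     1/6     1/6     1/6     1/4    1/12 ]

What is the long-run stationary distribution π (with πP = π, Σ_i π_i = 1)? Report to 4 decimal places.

π = [0.1237, 0.2369, 0.1237, 0.2344, 0.1550, 0.1263]

Balance equations π_j = Σ_i π_i·P[i][j]:
  π_0 = 1/12·π_0 + 1/12·π_1 + 1/6·π_2 + 1/6·π_3 + 1/12·π_4 + 1/6·π_5
  π_1 = 1/3·π_0 + 1/4·π_1 + 1/4·π_2 + 1/4·π_3 + 1/6·π_4 + 1/6·π_5
  π_2 = 1/6·π_0 + 1/12·π_1 + 1/12·π_2 + 1/6·π_3 + 1/12·π_4 + 1/6·π_5
  π_3 = 1/6·π_0 + 1/4·π_1 + 1/12·π_2 + 1/4·π_3 + 5/12·π_4 + 1/6·π_5
  π_4 = 1/6·π_0 + 1/6·π_1 + 1/4·π_2 + 1/12·π_3 + 1/12·π_4 + 1/4·π_5
  normalize: π_0 + π_1 + π_2 + π_3 + π_4 + π_5 = 1
Solving the linear system gives exactly π = [951/7688, 1821/7688, 951/7688, 901/3844, 149/961, 971/7688].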